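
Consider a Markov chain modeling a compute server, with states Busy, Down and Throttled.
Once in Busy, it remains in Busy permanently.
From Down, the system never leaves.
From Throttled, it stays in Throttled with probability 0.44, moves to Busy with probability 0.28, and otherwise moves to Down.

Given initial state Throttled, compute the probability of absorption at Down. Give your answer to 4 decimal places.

0.5000

Let h(s) be the probability of absorption at Down starting from transient state s. Then h(Down) = 1 and h(Busy) = 0. By first-step analysis:
h(Throttled) = 0.28·0 + 0.28·1 + 0.44·h(Throttled)
Solving: h(Throttled) = 0.5000.
Starting from Throttled, the probability is 0.5000.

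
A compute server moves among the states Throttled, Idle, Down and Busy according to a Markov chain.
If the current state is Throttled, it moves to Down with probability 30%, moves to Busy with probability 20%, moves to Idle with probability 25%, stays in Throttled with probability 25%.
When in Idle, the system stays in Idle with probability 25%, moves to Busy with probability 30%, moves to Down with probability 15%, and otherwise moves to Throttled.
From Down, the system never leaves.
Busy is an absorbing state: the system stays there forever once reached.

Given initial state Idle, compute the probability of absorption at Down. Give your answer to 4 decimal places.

Let h(s) be the probability of absorption at Down starting from transient state s. Then h(Down) = 1 and h(Busy) = 0. By first-step analysis:
h(Throttled) = 0.25·h(Throttled) + 0.25·h(Idle) + 0.3·1 + 0.2·0
h(Idle) = 0.3·h(Throttled) + 0.25·h(Idle) + 0.15·1 + 0.3·0
Solving: h(Throttled) = 0.5385, h(Idle) = 0.4154.
Starting from Idle, the probability is 0.4154.

0.4154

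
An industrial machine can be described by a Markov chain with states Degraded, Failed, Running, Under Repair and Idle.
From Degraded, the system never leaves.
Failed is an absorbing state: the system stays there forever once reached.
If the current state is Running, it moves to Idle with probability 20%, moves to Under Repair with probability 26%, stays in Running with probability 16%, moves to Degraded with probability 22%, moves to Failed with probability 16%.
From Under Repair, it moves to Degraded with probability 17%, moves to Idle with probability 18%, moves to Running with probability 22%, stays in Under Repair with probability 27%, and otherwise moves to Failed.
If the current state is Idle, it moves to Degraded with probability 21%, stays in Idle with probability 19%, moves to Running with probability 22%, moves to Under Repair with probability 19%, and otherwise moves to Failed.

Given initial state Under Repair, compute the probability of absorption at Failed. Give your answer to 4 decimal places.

0.4685

Let h(s) be the probability of absorption at Failed starting from transient state s. Then h(Failed) = 1 and h(Degraded) = 0. By first-step analysis:
h(Running) = 0.22·0 + 0.16·1 + 0.16·h(Running) + 0.26·h(Under Repair) + 0.2·h(Idle)
h(Under Repair) = 0.17·0 + 0.16·1 + 0.22·h(Running) + 0.27·h(Under Repair) + 0.18·h(Idle)
h(Idle) = 0.21·0 + 0.19·1 + 0.22·h(Running) + 0.19·h(Under Repair) + 0.19·h(Idle)
Solving: h(Running) = 0.4464, h(Under Repair) = 0.4685, h(Idle) = 0.4657.
Starting from Under Repair, the probability is 0.4685.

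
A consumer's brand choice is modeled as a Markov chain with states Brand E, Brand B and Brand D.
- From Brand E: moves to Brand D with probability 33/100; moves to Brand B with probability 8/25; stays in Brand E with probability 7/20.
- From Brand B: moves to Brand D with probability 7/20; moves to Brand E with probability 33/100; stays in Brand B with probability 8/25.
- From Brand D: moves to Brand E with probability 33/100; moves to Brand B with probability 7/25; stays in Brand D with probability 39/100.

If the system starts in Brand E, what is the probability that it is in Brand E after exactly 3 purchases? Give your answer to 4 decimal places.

0.3367

Propagate the distribution vector 3 purchases from Brand E.
After 0 purchases: (1.0000, 0.0000, 0.0000)
After 1 purchase: (0.3500, 0.3200, 0.3300)
After 2 purchases: (0.3370, 0.3068, 0.3562)
After 3 purchases: (0.3367, 0.3058, 0.3575)
P(in Brand E after 3 purchases) = 0.3367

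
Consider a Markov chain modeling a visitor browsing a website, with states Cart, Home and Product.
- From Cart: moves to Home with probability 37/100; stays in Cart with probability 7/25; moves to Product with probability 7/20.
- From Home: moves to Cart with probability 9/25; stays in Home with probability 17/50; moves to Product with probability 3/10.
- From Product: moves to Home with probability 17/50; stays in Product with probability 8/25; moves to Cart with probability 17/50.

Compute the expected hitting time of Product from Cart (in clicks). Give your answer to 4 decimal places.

3.0117

Let t(s) be the expected number of clicks to first reach Product from state s, with t(Product) = 0. Conditioning on the first click:
t(Cart) = 1 + 0.28·t(Cart) + 0.37·t(Home)
t(Home) = 1 + 0.36·t(Cart) + 0.34·t(Home)
Solving: t(Cart) = 3.0117, t(Home) = 3.1579.
Expected clicks from Cart to Product: 3.0117.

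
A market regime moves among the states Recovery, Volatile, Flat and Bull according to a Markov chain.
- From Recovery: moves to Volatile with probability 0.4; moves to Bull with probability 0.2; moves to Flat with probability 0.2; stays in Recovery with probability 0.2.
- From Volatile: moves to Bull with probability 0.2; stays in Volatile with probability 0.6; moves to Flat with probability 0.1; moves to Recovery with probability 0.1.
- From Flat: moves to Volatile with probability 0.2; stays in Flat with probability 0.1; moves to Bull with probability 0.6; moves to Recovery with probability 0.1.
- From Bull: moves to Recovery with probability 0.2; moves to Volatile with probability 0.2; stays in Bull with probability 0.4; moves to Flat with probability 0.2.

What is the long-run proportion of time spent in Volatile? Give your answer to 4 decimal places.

0.3824

Let the stationary distribution be π with π = πP and π_1 + π_2 + π_3 + π_4 = 1.
π_1 = 0.2·π_1 + 0.1·π_2 + 0.1·π_3 + 0.2·π_4
π_2 = 0.4·π_1 + 0.6·π_2 + 0.2·π_3 + 0.2·π_4
π_3 = 0.2·π_1 + 0.1·π_2 + 0.1·π_3 + 0.2·π_4
Solving with the normalization constraint gives π = (0.1471, 0.3824, 0.1471, 0.3235).
So the stationary probability of Volatile is 0.3824.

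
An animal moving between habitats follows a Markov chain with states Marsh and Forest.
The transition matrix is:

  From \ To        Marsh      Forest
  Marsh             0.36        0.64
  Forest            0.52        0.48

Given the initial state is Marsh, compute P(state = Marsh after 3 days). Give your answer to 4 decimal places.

Propagate the distribution vector 3 days from Marsh.
After 0 days: (1.0000, 0.0000)
After 1 day: (0.3600, 0.6400)
After 2 days: (0.4624, 0.5376)
After 3 days: (0.4460, 0.5540)
P(in Marsh after 3 days) = 0.4460

0.4460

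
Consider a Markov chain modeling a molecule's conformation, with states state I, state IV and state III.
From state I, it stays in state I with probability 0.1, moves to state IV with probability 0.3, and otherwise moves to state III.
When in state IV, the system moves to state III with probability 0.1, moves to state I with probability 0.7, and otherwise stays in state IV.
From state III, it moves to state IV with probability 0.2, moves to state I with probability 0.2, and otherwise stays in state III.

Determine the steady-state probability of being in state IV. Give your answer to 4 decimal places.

0.2286

Let the stationary distribution be π with π = πP and π_1 + π_2 + π_3 = 1.
π_1 = 0.1·π_1 + 0.7·π_2 + 0.2·π_3
π_2 = 0.3·π_1 + 0.2·π_2 + 0.2·π_3
Solving with the normalization constraint gives π = (0.2857, 0.2286, 0.4857).
So the stationary probability of state IV is 0.2286.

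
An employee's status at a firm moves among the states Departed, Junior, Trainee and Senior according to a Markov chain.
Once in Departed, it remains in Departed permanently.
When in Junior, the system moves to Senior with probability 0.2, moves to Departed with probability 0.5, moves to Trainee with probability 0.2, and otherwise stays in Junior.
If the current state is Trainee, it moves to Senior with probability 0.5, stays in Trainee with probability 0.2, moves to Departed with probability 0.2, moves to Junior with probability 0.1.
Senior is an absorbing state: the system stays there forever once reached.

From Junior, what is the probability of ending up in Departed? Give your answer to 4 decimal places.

0.6286

Let h(s) be the probability of absorption at Departed starting from transient state s. Then h(Departed) = 1 and h(Senior) = 0. By first-step analysis:
h(Junior) = 0.5·1 + 0.1·h(Junior) + 0.2·h(Trainee) + 0.2·0
h(Trainee) = 0.2·1 + 0.1·h(Junior) + 0.2·h(Trainee) + 0.5·0
Solving: h(Junior) = 0.6286, h(Trainee) = 0.3286.
Starting from Junior, the probability is 0.6286.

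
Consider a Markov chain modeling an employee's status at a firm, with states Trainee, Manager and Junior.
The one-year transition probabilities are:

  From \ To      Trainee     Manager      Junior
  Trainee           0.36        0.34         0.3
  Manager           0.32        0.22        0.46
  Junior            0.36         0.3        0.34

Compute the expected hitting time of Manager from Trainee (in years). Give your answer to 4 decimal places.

3.0534

Let t(s) be the expected number of years to first reach Manager from state s, with t(Manager) = 0. Conditioning on the first year:
t(Trainee) = 1 + 0.36·t(Trainee) + 0.3·t(Junior)
t(Junior) = 1 + 0.36·t(Trainee) + 0.34·t(Junior)
Solving: t(Trainee) = 3.0534, t(Junior) = 3.1807.
Expected years from Trainee to Manager: 3.0534.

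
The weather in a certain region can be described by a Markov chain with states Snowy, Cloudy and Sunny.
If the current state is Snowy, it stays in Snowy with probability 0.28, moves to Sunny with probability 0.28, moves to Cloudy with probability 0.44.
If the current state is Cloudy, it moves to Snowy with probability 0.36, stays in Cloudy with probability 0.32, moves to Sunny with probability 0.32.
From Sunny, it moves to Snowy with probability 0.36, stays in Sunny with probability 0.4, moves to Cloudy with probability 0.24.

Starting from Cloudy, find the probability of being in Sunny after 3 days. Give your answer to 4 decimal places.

0.3332

Propagate the distribution vector 3 days from Cloudy.
After 0 days: (0.0000, 1.0000, 0.0000)
After 1 day: (0.3600, 0.3200, 0.3200)
After 2 days: (0.3312, 0.3376, 0.3312)
After 3 days: (0.3335, 0.3332, 0.3332)
P(in Sunny after 3 days) = 0.3332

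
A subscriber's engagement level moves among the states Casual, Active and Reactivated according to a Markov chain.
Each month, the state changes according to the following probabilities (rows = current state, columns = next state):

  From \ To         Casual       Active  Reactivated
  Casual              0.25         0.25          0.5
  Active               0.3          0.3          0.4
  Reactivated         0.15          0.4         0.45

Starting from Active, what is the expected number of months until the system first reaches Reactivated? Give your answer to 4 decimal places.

2.3333

Let t(s) be the expected number of months to first reach Reactivated from state s, with t(Reactivated) = 0. Conditioning on the first month:
t(Casual) = 1 + 0.25·t(Casual) + 0.25·t(Active)
t(Active) = 1 + 0.3·t(Casual) + 0.3·t(Active)
Solving: t(Casual) = 2.1111, t(Active) = 2.3333.
Expected months from Active to Reactivated: 2.3333.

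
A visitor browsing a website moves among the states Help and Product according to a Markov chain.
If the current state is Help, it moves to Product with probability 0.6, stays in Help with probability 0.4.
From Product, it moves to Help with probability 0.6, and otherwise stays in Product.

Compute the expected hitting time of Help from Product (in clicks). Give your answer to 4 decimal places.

1.6667

Let t(s) be the expected number of clicks to first reach Help from state s, with t(Help) = 0. Conditioning on the first click:
t(Product) = 1 + 0.4·t(Product)
Solving: t(Product) = 1.6667.
Expected clicks from Product to Help: 1.6667.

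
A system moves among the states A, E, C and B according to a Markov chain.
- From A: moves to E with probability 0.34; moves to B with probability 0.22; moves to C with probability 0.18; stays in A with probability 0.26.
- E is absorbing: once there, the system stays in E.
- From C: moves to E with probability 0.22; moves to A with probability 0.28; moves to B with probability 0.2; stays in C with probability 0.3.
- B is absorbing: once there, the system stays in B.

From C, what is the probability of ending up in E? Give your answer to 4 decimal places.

0.5518

Let h(s) be the probability of absorption at E starting from transient state s. Then h(E) = 1 and h(B) = 0. By first-step analysis:
h(A) = 0.26·h(A) + 0.34·1 + 0.18·h(C) + 0.22·0
h(C) = 0.28·h(A) + 0.22·1 + 0.3·h(C) + 0.2·0
Solving: h(A) = 0.5937, h(C) = 0.5518.
Starting from C, the probability is 0.5518.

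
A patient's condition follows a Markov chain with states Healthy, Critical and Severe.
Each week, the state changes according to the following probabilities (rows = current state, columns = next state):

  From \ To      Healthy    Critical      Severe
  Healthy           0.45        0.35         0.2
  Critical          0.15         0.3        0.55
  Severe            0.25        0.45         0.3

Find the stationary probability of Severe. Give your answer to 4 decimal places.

Let the stationary distribution be π with π = πP and π_1 + π_2 + π_3 = 1.
π_1 = 0.45·π_1 + 0.15·π_2 + 0.25·π_3
π_2 = 0.35·π_1 + 0.3·π_2 + 0.45·π_3
Solving with the normalization constraint gives π = (0.2665, 0.3681, 0.3654).
So the stationary probability of Severe is 0.3654.

0.3654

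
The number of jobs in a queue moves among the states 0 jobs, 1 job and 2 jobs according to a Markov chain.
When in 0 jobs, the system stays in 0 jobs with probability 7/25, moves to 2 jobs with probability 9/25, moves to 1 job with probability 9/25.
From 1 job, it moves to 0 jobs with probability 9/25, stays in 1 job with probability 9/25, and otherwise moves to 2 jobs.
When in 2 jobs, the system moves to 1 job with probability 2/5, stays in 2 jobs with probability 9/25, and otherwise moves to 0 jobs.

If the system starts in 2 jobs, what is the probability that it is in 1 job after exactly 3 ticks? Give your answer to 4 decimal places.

Propagate the distribution vector 3 ticks from 2 jobs.
After 0 ticks: (0.0000, 0.0000, 1.0000)
After 1 tick: (0.2400, 0.4000, 0.3600)
After 2 ticks: (0.2976, 0.3744, 0.3280)
After 3 ticks: (0.2968, 0.3731, 0.3300)
P(in 1 job after 3 ticks) = 0.3731

0.3731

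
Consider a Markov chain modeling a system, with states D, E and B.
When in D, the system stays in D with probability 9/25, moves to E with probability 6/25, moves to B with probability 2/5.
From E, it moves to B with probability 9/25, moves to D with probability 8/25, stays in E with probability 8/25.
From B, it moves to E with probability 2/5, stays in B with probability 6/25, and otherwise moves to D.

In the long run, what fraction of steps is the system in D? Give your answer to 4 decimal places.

0.3472

Let the stationary distribution be π with π = πP and π_1 + π_2 + π_3 = 1.
π_1 = 0.36·π_1 + 0.32·π_2 + 0.36·π_3
π_2 = 0.24·π_1 + 0.32·π_2 + 0.4·π_3
Solving with the normalization constraint gives π = (0.3472, 0.3189, 0.3338).
So the stationary probability of D is 0.3472.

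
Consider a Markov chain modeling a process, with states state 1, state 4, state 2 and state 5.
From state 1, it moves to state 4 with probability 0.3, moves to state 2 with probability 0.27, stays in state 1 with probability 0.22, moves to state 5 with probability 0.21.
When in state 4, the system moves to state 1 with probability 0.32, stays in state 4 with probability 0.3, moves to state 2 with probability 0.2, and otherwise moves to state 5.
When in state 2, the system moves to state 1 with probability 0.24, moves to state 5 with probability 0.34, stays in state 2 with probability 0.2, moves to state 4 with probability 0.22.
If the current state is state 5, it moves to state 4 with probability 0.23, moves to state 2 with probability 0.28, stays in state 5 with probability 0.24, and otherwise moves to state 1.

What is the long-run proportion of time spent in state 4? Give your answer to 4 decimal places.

Let the stationary distribution be π with π = πP and π_1 + π_2 + π_3 + π_4 = 1.
π_1 = 0.22·π_1 + 0.32·π_2 + 0.24·π_3 + 0.25·π_4
π_2 = 0.3·π_1 + 0.3·π_2 + 0.22·π_3 + 0.23·π_4
π_3 = 0.27·π_1 + 0.2·π_2 + 0.2·π_3 + 0.28·π_4
Solving with the normalization constraint gives π = (0.2584, 0.2642, 0.2373, 0.2401).
So the stationary probability of state 4 is 0.2642.

0.2642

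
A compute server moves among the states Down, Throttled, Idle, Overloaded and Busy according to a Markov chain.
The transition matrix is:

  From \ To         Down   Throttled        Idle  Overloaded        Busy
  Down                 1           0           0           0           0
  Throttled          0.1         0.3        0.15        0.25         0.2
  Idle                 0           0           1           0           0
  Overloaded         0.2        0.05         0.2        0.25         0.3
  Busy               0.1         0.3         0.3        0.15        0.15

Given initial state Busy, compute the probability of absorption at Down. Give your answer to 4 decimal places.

Let h(s) be the probability of absorption at Down starting from transient state s. Then h(Down) = 1 and h(Idle) = 0. By first-step analysis:
h(Throttled) = 0.1·1 + 0.3·h(Throttled) + 0.15·0 + 0.25·h(Overloaded) + 0.2·h(Busy)
h(Overloaded) = 0.2·1 + 0.05·h(Throttled) + 0.2·0 + 0.25·h(Overloaded) + 0.3·h(Busy)
h(Busy) = 0.1·1 + 0.3·h(Throttled) + 0.3·0 + 0.15·h(Overloaded) + 0.15·h(Busy)
Solving: h(Throttled) = 0.3887, h(Overloaded) = 0.4245, h(Busy) = 0.3297.
Starting from Busy, the probability is 0.3297.

0.3297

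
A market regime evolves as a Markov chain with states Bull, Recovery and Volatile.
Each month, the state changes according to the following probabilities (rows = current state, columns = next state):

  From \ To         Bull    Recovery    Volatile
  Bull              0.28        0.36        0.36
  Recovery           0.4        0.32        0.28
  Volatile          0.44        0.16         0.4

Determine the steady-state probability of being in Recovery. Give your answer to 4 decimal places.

Let the stationary distribution be π with π = πP and π_1 + π_2 + π_3 = 1.
π_1 = 0.28·π_1 + 0.4·π_2 + 0.44·π_3
π_2 = 0.36·π_1 + 0.32·π_2 + 0.16·π_3
Solving with the normalization constraint gives π = (0.3697, 0.2785, 0.3518).
So the stationary probability of Recovery is 0.2785.

0.2785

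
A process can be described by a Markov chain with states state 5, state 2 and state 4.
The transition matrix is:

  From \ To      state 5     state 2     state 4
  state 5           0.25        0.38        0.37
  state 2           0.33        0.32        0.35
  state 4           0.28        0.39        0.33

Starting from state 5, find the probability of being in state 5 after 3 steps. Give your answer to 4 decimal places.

0.2893

Propagate the distribution vector 3 steps from state 5.
After 0 steps: (1.0000, 0.0000, 0.0000)
After 1 step: (0.2500, 0.3800, 0.3700)
After 2 steps: (0.2915, 0.3609, 0.3476)
After 3 steps: (0.2893, 0.3618, 0.3489)
P(in state 5 after 3 steps) = 0.2893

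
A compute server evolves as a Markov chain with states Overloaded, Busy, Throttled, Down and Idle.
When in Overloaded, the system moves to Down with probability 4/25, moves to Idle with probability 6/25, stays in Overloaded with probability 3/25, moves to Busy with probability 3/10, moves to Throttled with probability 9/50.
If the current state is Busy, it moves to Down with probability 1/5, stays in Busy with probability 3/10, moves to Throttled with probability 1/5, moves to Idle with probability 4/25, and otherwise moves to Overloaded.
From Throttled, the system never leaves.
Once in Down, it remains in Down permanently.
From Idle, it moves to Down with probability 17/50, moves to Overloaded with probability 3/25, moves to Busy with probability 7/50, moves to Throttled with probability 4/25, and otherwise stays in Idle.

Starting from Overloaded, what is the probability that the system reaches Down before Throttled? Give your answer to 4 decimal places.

0.5372

Let h(s) be the probability of absorption at Down starting from transient state s. Then h(Down) = 1 and h(Throttled) = 0. By first-step analysis:
h(Overloaded) = 0.12·h(Overloaded) + 0.3·h(Busy) + 0.18·0 + 0.16·1 + 0.24·h(Idle)
h(Busy) = 0.14·h(Overloaded) + 0.3·h(Busy) + 0.2·0 + 0.2·1 + 0.16·h(Idle)
h(Idle) = 0.12·h(Overloaded) + 0.14·h(Busy) + 0.16·0 + 0.34·1 + 0.24·h(Idle)
Solving: h(Overloaded) = 0.5372, h(Busy) = 0.5374, h(Idle) = 0.6312.
Starting from Overloaded, the probability is 0.5372.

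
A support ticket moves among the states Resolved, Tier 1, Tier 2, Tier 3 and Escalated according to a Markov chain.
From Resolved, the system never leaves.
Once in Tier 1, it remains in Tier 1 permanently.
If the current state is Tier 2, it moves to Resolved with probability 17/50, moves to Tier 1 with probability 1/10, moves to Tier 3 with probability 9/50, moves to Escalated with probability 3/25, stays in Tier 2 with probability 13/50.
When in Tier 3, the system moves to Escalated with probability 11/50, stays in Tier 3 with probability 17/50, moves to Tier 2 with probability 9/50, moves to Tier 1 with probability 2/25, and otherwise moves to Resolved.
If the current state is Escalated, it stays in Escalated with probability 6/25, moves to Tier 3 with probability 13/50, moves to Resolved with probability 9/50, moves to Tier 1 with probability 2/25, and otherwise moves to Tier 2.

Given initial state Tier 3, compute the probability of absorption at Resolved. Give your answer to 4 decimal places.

0.7171

Let h(s) be the probability of absorption at Resolved starting from transient state s. Then h(Resolved) = 1 and h(Tier 1) = 0. By first-step analysis:
h(Tier 2) = 0.34·1 + 0.1·0 + 0.26·h(Tier 2) + 0.18·h(Tier 3) + 0.12·h(Escalated)
h(Tier 3) = 0.18·1 + 0.08·0 + 0.18·h(Tier 2) + 0.34·h(Tier 3) + 0.22·h(Escalated)
h(Escalated) = 0.18·1 + 0.08·0 + 0.24·h(Tier 2) + 0.26·h(Tier 3) + 0.24·h(Escalated)
Solving: h(Tier 2) = 0.7505, h(Tier 3) = 0.7171, h(Escalated) = 0.7192.
Starting from Tier 3, the probability is 0.7171.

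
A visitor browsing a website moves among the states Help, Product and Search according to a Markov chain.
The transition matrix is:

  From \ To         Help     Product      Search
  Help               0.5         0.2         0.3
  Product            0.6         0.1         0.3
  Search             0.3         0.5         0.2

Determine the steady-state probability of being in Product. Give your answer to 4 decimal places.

0.2562

Let the stationary distribution be π with π = πP and π_1 + π_2 + π_3 = 1.
π_1 = 0.5·π_1 + 0.6·π_2 + 0.3·π_3
π_2 = 0.2·π_1 + 0.1·π_2 + 0.5·π_3
Solving with the normalization constraint gives π = (0.4711, 0.2562, 0.2727).
So the stationary probability of Product is 0.2562.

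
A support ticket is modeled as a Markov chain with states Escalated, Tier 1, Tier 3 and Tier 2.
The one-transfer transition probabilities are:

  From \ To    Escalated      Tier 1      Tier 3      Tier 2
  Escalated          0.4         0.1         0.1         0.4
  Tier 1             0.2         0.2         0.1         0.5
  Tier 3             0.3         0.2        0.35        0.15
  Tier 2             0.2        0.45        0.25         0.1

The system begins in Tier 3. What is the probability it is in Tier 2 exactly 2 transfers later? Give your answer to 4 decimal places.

0.2875

Propagate the distribution vector 2 transfers from Tier 3.
After 0 transfers: (0.0000, 0.0000, 1.0000, 0.0000)
After 1 transfer: (0.3000, 0.2000, 0.3500, 0.1500)
After 2 transfers: (0.2950, 0.2075, 0.2100, 0.2875)
P(in Tier 2 after 2 transfers) = 0.2875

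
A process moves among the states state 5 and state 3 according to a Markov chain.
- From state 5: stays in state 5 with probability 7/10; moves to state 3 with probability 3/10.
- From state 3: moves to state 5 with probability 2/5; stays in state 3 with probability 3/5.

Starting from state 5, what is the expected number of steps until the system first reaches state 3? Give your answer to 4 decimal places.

Let t(s) be the expected number of steps to first reach state 3 from state s, with t(state 3) = 0. Conditioning on the first step:
t(state 5) = 1 + 0.7·t(state 5)
Solving: t(state 5) = 3.3333.
Expected steps from state 5 to state 3: 3.3333.

3.3333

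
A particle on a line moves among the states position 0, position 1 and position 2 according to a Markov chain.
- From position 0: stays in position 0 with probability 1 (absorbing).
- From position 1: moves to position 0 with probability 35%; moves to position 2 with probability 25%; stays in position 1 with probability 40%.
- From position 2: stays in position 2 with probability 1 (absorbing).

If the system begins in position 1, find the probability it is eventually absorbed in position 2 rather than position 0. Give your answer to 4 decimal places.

0.4167

Let h(s) be the probability of absorption at position 2 starting from transient state s. Then h(position 2) = 1 and h(position 0) = 0. By first-step analysis:
h(position 1) = 0.35·0 + 0.4·h(position 1) + 0.25·1
Solving: h(position 1) = 0.4167.
Starting from position 1, the probability is 0.4167.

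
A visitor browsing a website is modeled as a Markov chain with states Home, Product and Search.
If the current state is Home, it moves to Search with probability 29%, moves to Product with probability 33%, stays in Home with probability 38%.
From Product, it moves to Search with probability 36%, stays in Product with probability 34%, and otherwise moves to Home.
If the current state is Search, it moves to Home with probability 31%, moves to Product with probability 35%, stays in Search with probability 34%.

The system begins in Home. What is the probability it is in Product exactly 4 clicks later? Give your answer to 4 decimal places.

0.3400

Propagate the distribution vector 4 clicks from Home.
After 0 clicks: (1.0000, 0.0000, 0.0000)
After 1 click: (0.3800, 0.3300, 0.2900)
After 2 clicks: (0.3333, 0.3391, 0.3276)
After 3 clicks: (0.3299, 0.3399, 0.3301)
After 4 clicks: (0.3297, 0.3400, 0.3303)
P(in Product after 4 clicks) = 0.3400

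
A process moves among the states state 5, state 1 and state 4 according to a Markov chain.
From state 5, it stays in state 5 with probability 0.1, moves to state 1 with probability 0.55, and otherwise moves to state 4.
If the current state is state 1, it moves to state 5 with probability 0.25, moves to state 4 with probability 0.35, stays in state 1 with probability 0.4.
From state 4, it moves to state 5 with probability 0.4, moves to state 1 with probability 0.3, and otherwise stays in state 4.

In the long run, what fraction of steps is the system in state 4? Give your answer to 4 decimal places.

Let the stationary distribution be π with π = πP and π_1 + π_2 + π_3 = 1.
π_1 = 0.1·π_1 + 0.25·π_2 + 0.4·π_3
π_2 = 0.55·π_1 + 0.4·π_2 + 0.3·π_3
Solving with the normalization constraint gives π = (0.2609, 0.4058, 0.3333).
So the stationary probability of state 4 is 0.3333.

0.3333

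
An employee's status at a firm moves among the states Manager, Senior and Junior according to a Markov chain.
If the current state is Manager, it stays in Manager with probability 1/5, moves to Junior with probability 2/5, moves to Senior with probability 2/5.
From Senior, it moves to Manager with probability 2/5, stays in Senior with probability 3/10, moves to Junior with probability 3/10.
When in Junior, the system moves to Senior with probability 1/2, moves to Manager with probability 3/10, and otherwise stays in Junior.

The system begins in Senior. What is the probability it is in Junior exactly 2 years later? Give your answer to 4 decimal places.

0.3100

Sum over the intermediate state after 1 year:
P = P(Senior→Manager)·P(Manager→Junior) + P(Senior→Senior)·P(Senior→Junior) + P(Senior→Junior)·P(Junior→Junior)
  = 0.4×0.4 + 0.3×0.3 + 0.3×0.2
  = 0.1600 + 0.0900 + 0.0600 = 0.3100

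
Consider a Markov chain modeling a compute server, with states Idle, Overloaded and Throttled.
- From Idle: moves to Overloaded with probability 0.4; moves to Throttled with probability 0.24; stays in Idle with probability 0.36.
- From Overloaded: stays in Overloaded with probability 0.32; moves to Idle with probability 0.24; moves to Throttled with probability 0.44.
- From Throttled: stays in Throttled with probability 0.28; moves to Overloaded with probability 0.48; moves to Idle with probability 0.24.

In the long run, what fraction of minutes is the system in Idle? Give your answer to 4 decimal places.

Let the stationary distribution be π with π = πP and π_1 + π_2 + π_3 = 1.
π_1 = 0.36·π_1 + 0.24·π_2 + 0.24·π_3
π_2 = 0.4·π_1 + 0.32·π_2 + 0.48·π_3
Solving with the normalization constraint gives π = (0.2727, 0.3950, 0.3323).
So the stationary probability of Idle is 0.2727.

0.2727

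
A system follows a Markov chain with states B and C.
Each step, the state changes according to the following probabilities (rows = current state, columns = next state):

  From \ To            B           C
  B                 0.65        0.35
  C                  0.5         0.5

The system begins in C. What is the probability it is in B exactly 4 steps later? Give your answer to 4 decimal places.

0.5879

Propagate the distribution vector 4 steps from C.
After 0 steps: (0.0000, 1.0000)
After 1 step: (0.5000, 0.5000)
After 2 steps: (0.5750, 0.4250)
After 3 steps: (0.5863, 0.4138)
After 4 steps: (0.5879, 0.4121)
P(in B after 4 steps) = 0.5879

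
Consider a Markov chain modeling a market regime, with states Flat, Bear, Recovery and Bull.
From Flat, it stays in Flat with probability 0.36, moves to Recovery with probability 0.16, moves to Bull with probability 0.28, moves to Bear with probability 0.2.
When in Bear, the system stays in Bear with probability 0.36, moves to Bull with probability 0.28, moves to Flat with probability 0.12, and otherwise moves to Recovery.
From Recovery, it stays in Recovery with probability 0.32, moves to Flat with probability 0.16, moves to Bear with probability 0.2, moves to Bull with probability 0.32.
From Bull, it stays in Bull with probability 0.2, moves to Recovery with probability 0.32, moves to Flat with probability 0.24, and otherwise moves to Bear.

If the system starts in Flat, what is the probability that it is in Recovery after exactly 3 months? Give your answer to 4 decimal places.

Propagate the distribution vector 3 months from Flat.
After 0 months: (1.0000, 0.0000, 0.0000, 0.0000)
After 1 month: (0.3600, 0.2000, 0.1600, 0.2800)
After 2 months: (0.2464, 0.2432, 0.2464, 0.2640)
After 3 months: (0.2207, 0.2495, 0.2611, 0.2687)
P(in Recovery after 3 months) = 0.2611

0.2611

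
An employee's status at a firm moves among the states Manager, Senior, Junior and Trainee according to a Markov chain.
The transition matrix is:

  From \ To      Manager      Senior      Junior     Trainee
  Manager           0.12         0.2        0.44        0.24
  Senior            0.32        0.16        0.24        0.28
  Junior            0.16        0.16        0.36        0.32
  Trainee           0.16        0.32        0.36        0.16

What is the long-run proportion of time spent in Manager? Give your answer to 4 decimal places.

Let the stationary distribution be π with π = πP and π_1 + π_2 + π_3 + π_4 = 1.
π_1 = 0.12·π_1 + 0.32·π_2 + 0.16·π_3 + 0.16·π_4
π_2 = 0.2·π_1 + 0.16·π_2 + 0.16·π_3 + 0.32·π_4
π_3 = 0.44·π_1 + 0.24·π_2 + 0.36·π_3 + 0.36·π_4
Solving with the normalization constraint gives π = (0.1859, 0.2084, 0.3499, 0.2559).
So the stationary probability of Manager is 0.1859.

0.1859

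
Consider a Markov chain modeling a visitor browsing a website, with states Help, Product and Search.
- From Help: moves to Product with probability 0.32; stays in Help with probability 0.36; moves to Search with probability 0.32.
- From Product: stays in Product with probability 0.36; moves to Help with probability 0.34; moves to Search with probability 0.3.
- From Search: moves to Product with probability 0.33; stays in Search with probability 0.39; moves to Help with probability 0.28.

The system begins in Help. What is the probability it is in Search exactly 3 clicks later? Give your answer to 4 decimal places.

Propagate the distribution vector 3 clicks from Help.
After 0 clicks: (1.0000, 0.0000, 0.0000)
After 1 click: (0.3600, 0.3200, 0.3200)
After 2 clicks: (0.3280, 0.3360, 0.3360)
After 3 clicks: (0.3264, 0.3368, 0.3368)
P(in Search after 3 clicks) = 0.3368

0.3368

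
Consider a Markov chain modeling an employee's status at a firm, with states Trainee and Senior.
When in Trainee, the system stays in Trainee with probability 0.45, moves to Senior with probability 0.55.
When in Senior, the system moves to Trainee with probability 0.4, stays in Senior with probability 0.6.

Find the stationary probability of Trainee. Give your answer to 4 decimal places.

Let the stationary distribution be π with π = πP and π_1 + π_2 = 1.
π_1 = 0.45·π_1 + 0.4·π_2
Solving with the normalization constraint gives π = (0.4211, 0.5789).
So the stationary probability of Trainee is 0.4211.

0.4211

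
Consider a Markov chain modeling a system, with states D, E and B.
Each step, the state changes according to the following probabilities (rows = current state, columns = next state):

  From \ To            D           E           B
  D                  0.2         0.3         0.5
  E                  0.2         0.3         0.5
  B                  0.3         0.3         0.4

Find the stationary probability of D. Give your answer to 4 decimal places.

0.2455

Let the stationary distribution be π with π = πP and π_1 + π_2 + π_3 = 1.
π_1 = 0.2·π_1 + 0.2·π_2 + 0.3·π_3
π_2 = 0.3·π_1 + 0.3·π_2 + 0.3·π_3
Solving with the normalization constraint gives π = (0.2455, 0.3000, 0.4545).
So the stationary probability of D is 0.2455.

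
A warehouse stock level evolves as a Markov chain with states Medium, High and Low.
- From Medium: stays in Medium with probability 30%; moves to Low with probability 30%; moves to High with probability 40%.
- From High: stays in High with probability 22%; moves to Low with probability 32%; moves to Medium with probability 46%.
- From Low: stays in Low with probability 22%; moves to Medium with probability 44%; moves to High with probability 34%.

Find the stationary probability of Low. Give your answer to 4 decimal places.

Let the stationary distribution be π with π = πP and π_1 + π_2 + π_3 = 1.
π_1 = 0.3·π_1 + 0.46·π_2 + 0.44·π_3
π_2 = 0.4·π_1 + 0.22·π_2 + 0.34·π_3
Solving with the normalization constraint gives π = (0.3917, 0.3246, 0.2838).
So the stationary probability of Low is 0.2838.

0.2838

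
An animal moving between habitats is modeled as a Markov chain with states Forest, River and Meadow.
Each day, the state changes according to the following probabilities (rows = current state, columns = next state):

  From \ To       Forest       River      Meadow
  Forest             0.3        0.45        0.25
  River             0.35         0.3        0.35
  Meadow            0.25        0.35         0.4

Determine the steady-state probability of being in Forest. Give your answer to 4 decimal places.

Let the stationary distribution be π with π = πP and π_1 + π_2 + π_3 = 1.
π_1 = 0.3·π_1 + 0.35·π_2 + 0.25·π_3
π_2 = 0.45·π_1 + 0.3·π_2 + 0.35·π_3
Solving with the normalization constraint gives π = (0.3013, 0.3620, 0.3367).
So the stationary probability of Forest is 0.3013.

0.3013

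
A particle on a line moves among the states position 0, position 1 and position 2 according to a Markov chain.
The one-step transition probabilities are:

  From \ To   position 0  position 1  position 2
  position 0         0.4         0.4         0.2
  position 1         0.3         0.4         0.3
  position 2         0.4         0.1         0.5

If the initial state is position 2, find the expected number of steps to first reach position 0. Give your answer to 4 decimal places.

2.5926

Let t(s) be the expected number of steps to first reach position 0 from state s, with t(position 0) = 0. Conditioning on the first step:
t(position 1) = 1 + 0.4·t(position 1) + 0.3·t(position 2)
t(position 2) = 1 + 0.1·t(position 1) + 0.5·t(position 2)
Solving: t(position 1) = 2.9630, t(position 2) = 2.5926.
Expected steps from position 2 to position 0: 2.5926.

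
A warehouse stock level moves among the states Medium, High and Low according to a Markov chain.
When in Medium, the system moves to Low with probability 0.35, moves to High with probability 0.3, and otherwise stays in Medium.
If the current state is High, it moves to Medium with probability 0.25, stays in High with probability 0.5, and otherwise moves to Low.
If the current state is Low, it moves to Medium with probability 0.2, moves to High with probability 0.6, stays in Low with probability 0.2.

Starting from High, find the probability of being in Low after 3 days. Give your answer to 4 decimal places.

0.2631

Propagate the distribution vector 3 days from High.
After 0 days: (0.0000, 1.0000, 0.0000)
After 1 day: (0.2500, 0.5000, 0.2500)
After 2 days: (0.2625, 0.4750, 0.2625)
After 3 days: (0.2631, 0.4738, 0.2631)
P(in Low after 3 days) = 0.2631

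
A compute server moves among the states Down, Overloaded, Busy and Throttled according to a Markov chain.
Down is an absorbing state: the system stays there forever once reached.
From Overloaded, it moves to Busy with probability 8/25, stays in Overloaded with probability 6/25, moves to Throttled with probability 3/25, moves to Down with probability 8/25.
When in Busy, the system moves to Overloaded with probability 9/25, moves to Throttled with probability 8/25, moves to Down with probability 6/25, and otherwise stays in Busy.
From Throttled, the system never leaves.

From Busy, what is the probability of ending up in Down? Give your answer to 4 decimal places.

Let h(s) be the probability of absorption at Down starting from transient state s. Then h(Down) = 1 and h(Throttled) = 0. By first-step analysis:
h(Overloaded) = 0.32·1 + 0.24·h(Overloaded) + 0.32·h(Busy) + 0.12·0
h(Busy) = 0.24·1 + 0.36·h(Overloaded) + 0.08·h(Busy) + 0.32·0
Solving: h(Overloaded) = 0.6356, h(Busy) = 0.5096.
Starting from Busy, the probability is 0.5096.

0.5096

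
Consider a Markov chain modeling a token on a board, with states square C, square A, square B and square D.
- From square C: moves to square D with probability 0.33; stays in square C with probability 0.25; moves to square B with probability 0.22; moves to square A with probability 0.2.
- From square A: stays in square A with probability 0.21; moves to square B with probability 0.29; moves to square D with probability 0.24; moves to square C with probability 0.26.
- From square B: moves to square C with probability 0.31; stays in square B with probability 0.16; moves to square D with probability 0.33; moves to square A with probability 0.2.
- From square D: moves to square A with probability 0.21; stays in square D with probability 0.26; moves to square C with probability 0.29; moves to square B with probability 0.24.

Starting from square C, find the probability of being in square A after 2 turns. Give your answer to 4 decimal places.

0.2053

Propagate the distribution vector 2 turns from square C.
After 0 turns: (1.0000, 0.0000, 0.0000, 0.0000)
After 1 turn: (0.2500, 0.2000, 0.2200, 0.3300)
After 2 turns: (0.2784, 0.2053, 0.2274, 0.2889)
P(in square A after 2 turns) = 0.2053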